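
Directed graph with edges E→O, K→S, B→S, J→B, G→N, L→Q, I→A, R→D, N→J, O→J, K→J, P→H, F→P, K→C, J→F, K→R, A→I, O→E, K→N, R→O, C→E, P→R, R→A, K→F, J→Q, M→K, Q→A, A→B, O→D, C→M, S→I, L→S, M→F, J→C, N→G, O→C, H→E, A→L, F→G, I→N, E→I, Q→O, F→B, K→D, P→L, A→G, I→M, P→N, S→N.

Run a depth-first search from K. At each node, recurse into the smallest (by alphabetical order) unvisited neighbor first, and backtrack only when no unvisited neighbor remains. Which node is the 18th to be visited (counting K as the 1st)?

Visit K
K → C
C → E
E → I
I → A
A → B
B → S
S → N
N → G
N → J
J → F
F → P
P → H
P → L
L → Q
Q → O
O → D
P → R
I → M

Visit order: K, C, E, I, A, B, S, N, G, J, F, P, H, L, Q, O, D, R, M

R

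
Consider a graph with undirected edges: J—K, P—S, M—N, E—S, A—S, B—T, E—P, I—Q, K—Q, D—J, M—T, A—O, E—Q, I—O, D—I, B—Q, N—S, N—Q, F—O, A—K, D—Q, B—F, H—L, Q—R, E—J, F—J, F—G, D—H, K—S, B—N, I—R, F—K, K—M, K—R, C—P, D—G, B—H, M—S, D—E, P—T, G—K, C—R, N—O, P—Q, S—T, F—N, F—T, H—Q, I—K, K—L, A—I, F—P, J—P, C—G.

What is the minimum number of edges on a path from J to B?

2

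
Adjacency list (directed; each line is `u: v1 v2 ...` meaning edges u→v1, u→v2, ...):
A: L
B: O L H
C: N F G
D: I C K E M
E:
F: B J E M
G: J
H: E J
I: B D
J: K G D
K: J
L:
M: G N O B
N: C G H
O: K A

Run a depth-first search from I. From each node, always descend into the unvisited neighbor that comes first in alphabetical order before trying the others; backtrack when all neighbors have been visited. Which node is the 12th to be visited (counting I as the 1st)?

Visit I
I → B
B → H
H → E
H → J
J → D
D → C
C → F
F → M
M → G
M → N
M → O
O → A
A → L
O → K

Visit order: I, B, H, E, J, D, C, F, M, G, N, O, A, L, K

O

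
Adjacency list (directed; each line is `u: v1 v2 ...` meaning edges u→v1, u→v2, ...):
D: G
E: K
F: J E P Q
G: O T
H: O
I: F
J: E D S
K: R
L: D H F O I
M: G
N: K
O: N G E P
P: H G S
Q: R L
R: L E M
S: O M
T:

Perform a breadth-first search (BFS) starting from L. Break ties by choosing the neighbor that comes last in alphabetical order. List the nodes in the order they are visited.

Visit L; enqueue O, I, H, F, D → queue [O, I, H, F, D]
Visit O; enqueue P, N, G, E → queue [I, H, F, D, P, N, G, E]
Visit I → queue [H, F, D, P, N, G, E]
Visit H → queue [F, D, P, N, G, E]
Visit F; enqueue Q, J → queue [D, P, N, G, E, Q, J]
Visit D → queue [P, N, G, E, Q, J]
Visit P; enqueue S → queue [N, G, E, Q, J, S]
Visit N; enqueue K → queue [G, E, Q, J, S, K]
Visit G; enqueue T → queue [E, Q, J, S, K, T]
Visit E → queue [Q, J, S, K, T]
Visit Q; enqueue R → queue [J, S, K, T, R]
Visit J → queue [S, K, T, R]
Visit S; enqueue M → queue [K, T, R, M]
Visit K → queue [T, R, M]
Visit T → queue [R, M]
Visit R → queue [M]
Visit M → queue []

L O I H F D P N G E Q J S K T R M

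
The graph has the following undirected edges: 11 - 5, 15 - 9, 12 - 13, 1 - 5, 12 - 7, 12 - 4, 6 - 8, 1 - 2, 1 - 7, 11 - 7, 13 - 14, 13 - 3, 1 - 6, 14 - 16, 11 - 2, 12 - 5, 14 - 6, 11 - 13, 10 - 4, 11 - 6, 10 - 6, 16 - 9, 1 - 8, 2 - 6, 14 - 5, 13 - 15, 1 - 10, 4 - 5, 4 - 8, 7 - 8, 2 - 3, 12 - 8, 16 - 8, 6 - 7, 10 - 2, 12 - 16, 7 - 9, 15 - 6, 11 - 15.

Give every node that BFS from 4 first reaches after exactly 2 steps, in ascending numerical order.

1, 2, 6, 7, 11, 13, 14, 16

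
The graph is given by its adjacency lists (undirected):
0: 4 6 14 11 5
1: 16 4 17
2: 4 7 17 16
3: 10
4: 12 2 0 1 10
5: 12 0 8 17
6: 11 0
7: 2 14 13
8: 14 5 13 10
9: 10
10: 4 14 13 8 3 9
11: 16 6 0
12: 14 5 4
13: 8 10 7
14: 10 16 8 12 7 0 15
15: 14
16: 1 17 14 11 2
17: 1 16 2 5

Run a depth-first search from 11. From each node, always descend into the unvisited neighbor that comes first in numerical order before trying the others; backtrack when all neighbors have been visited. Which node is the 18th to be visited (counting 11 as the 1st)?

Visit 11
11 → 0
0 → 4
4 → 1
1 → 16
16 → 2
2 → 7
7 → 13
13 → 8
8 → 5
5 → 12
12 → 14
14 → 10
10 → 3
10 → 9
14 → 15
5 → 17
0 → 6

Visit order: 11, 0, 4, 1, 16, 2, 7, 13, 8, 5, 12, 14, 10, 3, 9, 15, 17, 6

6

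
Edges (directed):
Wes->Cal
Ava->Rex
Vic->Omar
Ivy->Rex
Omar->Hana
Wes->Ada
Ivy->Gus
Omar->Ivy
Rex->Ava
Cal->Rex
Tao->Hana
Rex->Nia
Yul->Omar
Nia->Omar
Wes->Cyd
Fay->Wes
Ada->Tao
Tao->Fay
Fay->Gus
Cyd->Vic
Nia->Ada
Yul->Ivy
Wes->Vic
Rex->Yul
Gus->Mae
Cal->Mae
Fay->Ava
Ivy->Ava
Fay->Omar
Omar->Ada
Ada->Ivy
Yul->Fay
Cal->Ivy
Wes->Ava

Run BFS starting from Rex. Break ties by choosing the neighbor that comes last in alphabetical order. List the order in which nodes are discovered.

Rex → Yul → Nia → Ava → Omar → Ivy → Fay → Ada → Hana → Gus → Wes → Tao → Mae → Vic → Cyd → Cal

Visit Rex; enqueue Yul, Nia, Ava → queue [Yul, Nia, Ava]
Visit Yul; enqueue Omar, Ivy, Fay → queue [Nia, Ava, Omar, Ivy, Fay]
Visit Nia; enqueue Ada → queue [Ava, Omar, Ivy, Fay, Ada]
Visit Ava → queue [Omar, Ivy, Fay, Ada]
Visit Omar; enqueue Hana → queue [Ivy, Fay, Ada, Hana]
Visit Ivy; enqueue Gus → queue [Fay, Ada, Hana, Gus]
Visit Fay; enqueue Wes → queue [Ada, Hana, Gus, Wes]
Visit Ada; enqueue Tao → queue [Hana, Gus, Wes, Tao]
Visit Hana → queue [Gus, Wes, Tao]
Visit Gus; enqueue Mae → queue [Wes, Tao, Mae]
Visit Wes; enqueue Vic, Cyd, Cal → queue [Tao, Mae, Vic, Cyd, Cal]
Visit Tao → queue [Mae, Vic, Cyd, Cal]
Visit Mae → queue [Vic, Cyd, Cal]
Visit Vic → queue [Cyd, Cal]
Visit Cyd → queue [Cal]
Visit Cal → queue []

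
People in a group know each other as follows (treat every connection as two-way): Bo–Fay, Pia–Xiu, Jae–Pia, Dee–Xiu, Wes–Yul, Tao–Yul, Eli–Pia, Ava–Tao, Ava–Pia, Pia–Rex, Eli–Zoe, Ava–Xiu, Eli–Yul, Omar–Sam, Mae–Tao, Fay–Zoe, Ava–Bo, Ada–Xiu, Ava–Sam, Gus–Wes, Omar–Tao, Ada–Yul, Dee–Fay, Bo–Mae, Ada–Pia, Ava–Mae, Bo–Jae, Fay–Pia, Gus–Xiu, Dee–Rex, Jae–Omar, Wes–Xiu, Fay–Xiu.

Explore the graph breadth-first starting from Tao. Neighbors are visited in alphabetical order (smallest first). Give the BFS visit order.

Visit Tao; enqueue Ava, Mae, Omar, Yul → queue [Ava, Mae, Omar, Yul]
Visit Ava; enqueue Bo, Pia, Sam, Xiu → queue [Mae, Omar, Yul, Bo, Pia, Sam, Xiu]
Visit Mae → queue [Omar, Yul, Bo, Pia, Sam, Xiu]
Visit Omar; enqueue Jae → queue [Yul, Bo, Pia, Sam, Xiu, Jae]
Visit Yul; enqueue Ada, Eli, Wes → queue [Bo, Pia, Sam, Xiu, Jae, Ada, Eli, Wes]
Visit Bo; enqueue Fay → queue [Pia, Sam, Xiu, Jae, Ada, Eli, Wes, Fay]
Visit Pia; enqueue Rex → queue [Sam, Xiu, Jae, Ada, Eli, Wes, Fay, Rex]
Visit Sam → queue [Xiu, Jae, Ada, Eli, Wes, Fay, Rex]
Visit Xiu; enqueue Dee, Gus → queue [Jae, Ada, Eli, Wes, Fay, Rex, Dee, Gus]
Visit Jae → queue [Ada, Eli, Wes, Fay, Rex, Dee, Gus]
Visit Ada → queue [Eli, Wes, Fay, Rex, Dee, Gus]
Visit Eli; enqueue Zoe → queue [Wes, Fay, Rex, Dee, Gus, Zoe]
Visit Wes → queue [Fay, Rex, Dee, Gus, Zoe]
Visit Fay → queue [Rex, Dee, Gus, Zoe]
Visit Rex → queue [Dee, Gus, Zoe]
Visit Dee → queue [Gus, Zoe]
Visit Gus → queue [Zoe]
Visit Zoe → queue []

Tao → Ava → Mae → Omar → Yul → Bo → Pia → Sam → Xiu → Jae → Ada → Eli → Wes → Fay → Rex → Dee → Gus → Zoe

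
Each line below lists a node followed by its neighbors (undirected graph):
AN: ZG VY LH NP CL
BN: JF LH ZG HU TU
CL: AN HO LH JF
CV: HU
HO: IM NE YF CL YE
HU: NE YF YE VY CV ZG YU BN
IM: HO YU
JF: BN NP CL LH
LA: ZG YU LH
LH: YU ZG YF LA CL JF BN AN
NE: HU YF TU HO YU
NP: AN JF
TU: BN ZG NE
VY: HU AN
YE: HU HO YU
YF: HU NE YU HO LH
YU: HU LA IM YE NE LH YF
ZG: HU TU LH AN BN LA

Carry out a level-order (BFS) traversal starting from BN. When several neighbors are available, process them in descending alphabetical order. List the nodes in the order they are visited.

BN -> ZG -> TU -> LH -> JF -> HU -> LA -> AN -> NE -> YU -> YF -> CL -> NP -> YE -> VY -> CV -> HO -> IM

Visit BN; enqueue ZG, TU, LH, JF, HU → queue [ZG, TU, LH, JF, HU]
Visit ZG; enqueue LA, AN → queue [TU, LH, JF, HU, LA, AN]
Visit TU; enqueue NE → queue [LH, JF, HU, LA, AN, NE]
Visit LH; enqueue YU, YF, CL → queue [JF, HU, LA, AN, NE, YU, YF, CL]
Visit JF; enqueue NP → queue [HU, LA, AN, NE, YU, YF, CL, NP]
Visit HU; enqueue YE, VY, CV → queue [LA, AN, NE, YU, YF, CL, NP, YE, VY, CV]
Visit LA → queue [AN, NE, YU, YF, CL, NP, YE, VY, CV]
Visit AN → queue [NE, YU, YF, CL, NP, YE, VY, CV]
Visit NE; enqueue HO → queue [YU, YF, CL, NP, YE, VY, CV, HO]
Visit YU; enqueue IM → queue [YF, CL, NP, YE, VY, CV, HO, IM]
Visit YF → queue [CL, NP, YE, VY, CV, HO, IM]
Visit CL → queue [NP, YE, VY, CV, HO, IM]
Visit NP → queue [YE, VY, CV, HO, IM]
Visit YE → queue [VY, CV, HO, IM]
Visit VY → queue [CV, HO, IM]
Visit CV → queue [HO, IM]
Visit HO → queue [IM]
Visit IM → queue []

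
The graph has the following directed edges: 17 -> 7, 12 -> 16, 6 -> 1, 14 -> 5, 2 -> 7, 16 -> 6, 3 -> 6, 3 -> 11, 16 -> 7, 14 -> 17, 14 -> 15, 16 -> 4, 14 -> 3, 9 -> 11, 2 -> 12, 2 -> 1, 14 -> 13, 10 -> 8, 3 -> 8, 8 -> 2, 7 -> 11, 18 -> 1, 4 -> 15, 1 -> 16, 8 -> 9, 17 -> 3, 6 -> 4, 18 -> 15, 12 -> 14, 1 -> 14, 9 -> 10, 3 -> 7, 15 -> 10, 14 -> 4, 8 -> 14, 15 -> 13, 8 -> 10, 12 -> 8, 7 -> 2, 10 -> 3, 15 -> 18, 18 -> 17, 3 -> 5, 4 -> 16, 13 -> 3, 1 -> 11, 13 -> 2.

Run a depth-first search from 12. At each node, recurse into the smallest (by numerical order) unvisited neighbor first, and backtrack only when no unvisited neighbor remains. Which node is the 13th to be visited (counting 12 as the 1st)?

Visit 12
12 → 8
8 → 2
2 → 1
1 → 11
1 → 14
14 → 3
3 → 5
3 → 6
6 → 4
4 → 15
15 → 10
15 → 13
15 → 18
18 → 17
17 → 7
4 → 16
8 → 9

Visit order: 12, 8, 2, 1, 11, 14, 3, 5, 6, 4, 15, 10, 13, 18, 17, 7, 16, 9

13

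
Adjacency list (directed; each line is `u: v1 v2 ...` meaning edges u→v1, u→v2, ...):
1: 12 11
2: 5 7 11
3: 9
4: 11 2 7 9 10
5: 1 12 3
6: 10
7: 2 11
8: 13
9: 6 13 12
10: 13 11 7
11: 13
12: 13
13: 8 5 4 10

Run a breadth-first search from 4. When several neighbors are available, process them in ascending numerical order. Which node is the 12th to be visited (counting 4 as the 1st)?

Visit 4; enqueue 2, 7, 9, 10, 11 → queue [2, 7, 9, 10, 11]
Visit 2; enqueue 5 → queue [7, 9, 10, 11, 5]
Visit 7 → queue [9, 10, 11, 5]
Visit 9; enqueue 6, 12, 13 → queue [10, 11, 5, 6, 12, 13]
Visit 10 → queue [11, 5, 6, 12, 13]
Visit 11 → queue [5, 6, 12, 13]
Visit 5; enqueue 1, 3 → queue [6, 12, 13, 1, 3]
Visit 6 → queue [12, 13, 1, 3]
Visit 12 → queue [13, 1, 3]
Visit 13; enqueue 8 → queue [1, 3, 8]
Visit 1 → queue [3, 8]
Visit 3 → queue [8]
Visit 8 → queue []

Visit order: 4, 2, 7, 9, 10, 11, 5, 6, 12, 13, 1, 3, 8

3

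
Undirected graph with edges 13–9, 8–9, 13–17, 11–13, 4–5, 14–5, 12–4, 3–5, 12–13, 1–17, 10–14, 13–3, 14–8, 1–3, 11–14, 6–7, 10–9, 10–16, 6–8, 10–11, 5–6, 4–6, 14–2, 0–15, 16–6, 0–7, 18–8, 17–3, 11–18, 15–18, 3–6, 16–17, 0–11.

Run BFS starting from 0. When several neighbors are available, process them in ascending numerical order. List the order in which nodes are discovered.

0 -> 7 -> 11 -> 15 -> 6 -> 10 -> 13 -> 14 -> 18 -> 3 -> 4 -> 5 -> 8 -> 16 -> 9 -> 12 -> 17 -> 2 -> 1

Visit 0; enqueue 7, 11, 15 → queue [7, 11, 15]
Visit 7; enqueue 6 → queue [11, 15, 6]
Visit 11; enqueue 10, 13, 14, 18 → queue [15, 6, 10, 13, 14, 18]
Visit 15 → queue [6, 10, 13, 14, 18]
Visit 6; enqueue 3, 4, 5, 8, 16 → queue [10, 13, 14, 18, 3, 4, 5, 8, 16]
Visit 10; enqueue 9 → queue [13, 14, 18, 3, 4, 5, 8, 16, 9]
Visit 13; enqueue 12, 17 → queue [14, 18, 3, 4, 5, 8, 16, 9, 12, 17]
Visit 14; enqueue 2 → queue [18, 3, 4, 5, 8, 16, 9, 12, 17, 2]
Visit 18 → queue [3, 4, 5, 8, 16, 9, 12, 17, 2]
Visit 3; enqueue 1 → queue [4, 5, 8, 16, 9, 12, 17, 2, 1]
Visit 4 → queue [5, 8, 16, 9, 12, 17, 2, 1]
Visit 5 → queue [8, 16, 9, 12, 17, 2, 1]
Visit 8 → queue [16, 9, 12, 17, 2, 1]
Visit 16 → queue [9, 12, 17, 2, 1]
Visit 9 → queue [12, 17, 2, 1]
Visit 12 → queue [17, 2, 1]
Visit 17 → queue [2, 1]
Visit 2 → queue [1]
Visit 1 → queue []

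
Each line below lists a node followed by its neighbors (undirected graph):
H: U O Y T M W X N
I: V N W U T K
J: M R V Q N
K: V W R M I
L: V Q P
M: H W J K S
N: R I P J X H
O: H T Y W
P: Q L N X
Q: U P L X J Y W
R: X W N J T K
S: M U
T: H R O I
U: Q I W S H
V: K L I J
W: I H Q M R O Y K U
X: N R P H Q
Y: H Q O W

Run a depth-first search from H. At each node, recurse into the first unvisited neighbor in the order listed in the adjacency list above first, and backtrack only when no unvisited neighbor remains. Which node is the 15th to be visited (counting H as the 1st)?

Visit H
H → U
U → Q
Q → P
P → L
L → V
V → K
K → W
W → I
I → N
N → R
R → X
R → J
J → M
M → S
R → T
T → O
O → Y

Visit order: H, U, Q, P, L, V, K, W, I, N, R, X, J, M, S, T, O, Y

S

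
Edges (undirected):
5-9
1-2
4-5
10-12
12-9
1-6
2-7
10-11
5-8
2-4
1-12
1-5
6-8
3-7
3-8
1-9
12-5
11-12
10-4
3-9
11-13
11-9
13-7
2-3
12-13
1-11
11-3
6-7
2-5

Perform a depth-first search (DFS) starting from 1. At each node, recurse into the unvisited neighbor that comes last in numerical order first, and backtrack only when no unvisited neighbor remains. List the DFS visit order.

1, 12, 13, 11, 10, 4, 5, 9, 3, 8, 6, 7, 2

Visit 1
1 → 12
12 → 13
13 → 11
11 → 10
10 → 4
4 → 5
5 → 9
9 → 3
3 → 8
8 → 6
6 → 7
7 → 2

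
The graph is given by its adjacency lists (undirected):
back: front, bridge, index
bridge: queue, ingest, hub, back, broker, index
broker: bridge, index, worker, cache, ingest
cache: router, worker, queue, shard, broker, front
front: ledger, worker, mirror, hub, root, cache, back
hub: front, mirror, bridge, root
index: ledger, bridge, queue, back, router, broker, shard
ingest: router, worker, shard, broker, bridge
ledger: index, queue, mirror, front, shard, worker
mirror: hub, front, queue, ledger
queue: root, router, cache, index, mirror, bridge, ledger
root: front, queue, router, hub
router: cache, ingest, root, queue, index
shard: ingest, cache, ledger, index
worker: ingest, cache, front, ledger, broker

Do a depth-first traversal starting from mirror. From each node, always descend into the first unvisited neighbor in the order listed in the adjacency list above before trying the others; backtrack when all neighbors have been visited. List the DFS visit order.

mirror, hub, front, ledger, index, bridge, queue, root, router, cache, worker, ingest, shard, broker, back

Visit mirror
mirror → hub
hub → front
front → ledger
ledger → index
index → bridge
bridge → queue
queue → root
root → router
router → cache
cache → worker
worker → ingest
ingest → shard
ingest → broker
bridge → back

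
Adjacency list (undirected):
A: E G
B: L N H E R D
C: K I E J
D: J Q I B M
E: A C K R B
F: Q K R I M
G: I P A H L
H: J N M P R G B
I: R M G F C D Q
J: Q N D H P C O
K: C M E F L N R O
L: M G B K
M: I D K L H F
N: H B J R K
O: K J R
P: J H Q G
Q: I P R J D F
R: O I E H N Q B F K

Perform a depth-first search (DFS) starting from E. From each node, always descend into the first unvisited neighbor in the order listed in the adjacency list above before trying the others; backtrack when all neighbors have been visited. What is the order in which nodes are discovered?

Visit E
E → A
A → G
G → I
I → R
R → O
O → K
K → C
C → J
J → Q
Q → P
P → H
H → N
N → B
B → L
L → M
M → D
M → F

E → A → G → I → R → O → K → C → J → Q → P → H → N → B → L → M → D → F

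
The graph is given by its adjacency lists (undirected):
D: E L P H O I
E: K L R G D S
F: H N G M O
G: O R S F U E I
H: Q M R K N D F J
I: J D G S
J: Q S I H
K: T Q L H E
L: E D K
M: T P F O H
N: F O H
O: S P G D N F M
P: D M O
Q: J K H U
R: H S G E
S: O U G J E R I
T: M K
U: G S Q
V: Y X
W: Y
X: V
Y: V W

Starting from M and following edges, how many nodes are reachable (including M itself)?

18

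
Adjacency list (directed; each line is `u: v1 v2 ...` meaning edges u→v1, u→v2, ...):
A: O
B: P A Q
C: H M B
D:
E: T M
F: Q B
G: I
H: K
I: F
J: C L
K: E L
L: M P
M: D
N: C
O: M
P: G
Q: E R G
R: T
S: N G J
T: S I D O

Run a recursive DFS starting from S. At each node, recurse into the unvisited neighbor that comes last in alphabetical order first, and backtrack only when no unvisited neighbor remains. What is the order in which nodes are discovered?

S → N → C → M → D → H → K → L → P → G → I → F → Q → R → T → O → E → B → A → J

Visit S
S → N
N → C
C → M
M → D
C → H
H → K
K → L
L → P
P → G
G → I
I → F
F → Q
Q → R
R → T
T → O
Q → E
F → B
B → A
S → J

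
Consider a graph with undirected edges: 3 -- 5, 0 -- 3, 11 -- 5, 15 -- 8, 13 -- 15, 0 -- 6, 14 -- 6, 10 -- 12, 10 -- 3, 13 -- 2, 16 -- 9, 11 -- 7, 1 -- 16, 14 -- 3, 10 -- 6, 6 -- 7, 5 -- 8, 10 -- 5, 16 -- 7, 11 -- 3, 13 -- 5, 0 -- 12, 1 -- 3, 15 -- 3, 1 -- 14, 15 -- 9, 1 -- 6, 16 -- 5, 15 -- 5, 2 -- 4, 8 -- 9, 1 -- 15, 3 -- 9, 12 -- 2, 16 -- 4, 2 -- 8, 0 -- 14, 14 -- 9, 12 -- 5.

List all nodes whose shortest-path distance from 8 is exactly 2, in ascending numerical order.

1, 3, 4, 10, 11, 12, 13, 14, 16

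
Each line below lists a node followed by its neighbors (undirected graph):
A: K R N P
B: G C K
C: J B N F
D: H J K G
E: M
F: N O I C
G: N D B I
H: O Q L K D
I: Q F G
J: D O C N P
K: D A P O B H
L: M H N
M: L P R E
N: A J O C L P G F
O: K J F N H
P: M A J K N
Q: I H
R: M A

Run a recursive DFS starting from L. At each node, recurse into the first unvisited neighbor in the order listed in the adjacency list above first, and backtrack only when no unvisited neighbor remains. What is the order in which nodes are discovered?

L, M, P, A, K, D, H, O, J, C, B, G, N, F, I, Q, R, E

Visit L
L → M
M → P
P → A
A → K
K → D
D → H
H → O
O → J
J → C
C → B
B → G
G → N
N → F
F → I
I → Q
A → R
M → E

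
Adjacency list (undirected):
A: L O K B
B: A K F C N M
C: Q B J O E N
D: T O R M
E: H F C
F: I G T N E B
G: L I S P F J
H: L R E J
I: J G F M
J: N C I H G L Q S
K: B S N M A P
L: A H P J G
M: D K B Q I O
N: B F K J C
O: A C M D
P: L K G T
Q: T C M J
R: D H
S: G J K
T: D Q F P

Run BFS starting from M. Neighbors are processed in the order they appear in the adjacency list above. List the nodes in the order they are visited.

M, D, K, B, Q, I, O, T, R, S, N, A, P, F, C, J, G, H, L, E

Visit M; enqueue D, K, B, Q, I, O → queue [D, K, B, Q, I, O]
Visit D; enqueue T, R → queue [K, B, Q, I, O, T, R]
Visit K; enqueue S, N, A, P → queue [B, Q, I, O, T, R, S, N, A, P]
Visit B; enqueue F, C → queue [Q, I, O, T, R, S, N, A, P, F, C]
Visit Q; enqueue J → queue [I, O, T, R, S, N, A, P, F, C, J]
Visit I; enqueue G → queue [O, T, R, S, N, A, P, F, C, J, G]
Visit O → queue [T, R, S, N, A, P, F, C, J, G]
Visit T → queue [R, S, N, A, P, F, C, J, G]
Visit R; enqueue H → queue [S, N, A, P, F, C, J, G, H]
Visit S → queue [N, A, P, F, C, J, G, H]
Visit N → queue [A, P, F, C, J, G, H]
Visit A; enqueue L → queue [P, F, C, J, G, H, L]
Visit P → queue [F, C, J, G, H, L]
Visit F; enqueue E → queue [C, J, G, H, L, E]
Visit C → queue [J, G, H, L, E]
Visit J → queue [G, H, L, E]
Visit G → queue [H, L, E]
Visit H → queue [L, E]
Visit L → queue [E]
Visit E → queue []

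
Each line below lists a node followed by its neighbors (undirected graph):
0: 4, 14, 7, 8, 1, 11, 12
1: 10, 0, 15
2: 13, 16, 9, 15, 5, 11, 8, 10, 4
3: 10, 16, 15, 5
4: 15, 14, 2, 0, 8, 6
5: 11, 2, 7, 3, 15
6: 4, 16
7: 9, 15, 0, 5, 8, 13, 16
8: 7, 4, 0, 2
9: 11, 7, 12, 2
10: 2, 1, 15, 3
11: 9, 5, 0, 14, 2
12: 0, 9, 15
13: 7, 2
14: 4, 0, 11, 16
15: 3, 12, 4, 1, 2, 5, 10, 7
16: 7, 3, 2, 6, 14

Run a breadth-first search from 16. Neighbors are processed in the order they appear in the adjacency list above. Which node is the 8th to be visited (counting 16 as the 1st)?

Visit 16; enqueue 7, 3, 2, 6, 14 → queue [7, 3, 2, 6, 14]
Visit 7; enqueue 9, 15, 0, 5, 8, 13 → queue [3, 2, 6, 14, 9, 15, 0, 5, 8, 13]
Visit 3; enqueue 10 → queue [2, 6, 14, 9, 15, 0, 5, 8, 13, 10]
Visit 2; enqueue 11, 4 → queue [6, 14, 9, 15, 0, 5, 8, 13, 10, 11, 4]
Visit 6 → queue [14, 9, 15, 0, 5, 8, 13, 10, 11, 4]
Visit 14 → queue [9, 15, 0, 5, 8, 13, 10, 11, 4]
Visit 9; enqueue 12 → queue [15, 0, 5, 8, 13, 10, 11, 4, 12]
Visit 15; enqueue 1 → queue [0, 5, 8, 13, 10, 11, 4, 12, 1]
Visit 0 → queue [5, 8, 13, 10, 11, 4, 12, 1]
Visit 5 → queue [8, 13, 10, 11, 4, 12, 1]
Visit 8 → queue [13, 10, 11, 4, 12, 1]
Visit 13 → queue [10, 11, 4, 12, 1]
Visit 10 → queue [11, 4, 12, 1]
Visit 11 → queue [4, 12, 1]
Visit 4 → queue [12, 1]
Visit 12 → queue [1]
Visit 1 → queue []

Visit order: 16, 7, 3, 2, 6, 14, 9, 15, 0, 5, 8, 13, 10, 11, 4, 12, 1

15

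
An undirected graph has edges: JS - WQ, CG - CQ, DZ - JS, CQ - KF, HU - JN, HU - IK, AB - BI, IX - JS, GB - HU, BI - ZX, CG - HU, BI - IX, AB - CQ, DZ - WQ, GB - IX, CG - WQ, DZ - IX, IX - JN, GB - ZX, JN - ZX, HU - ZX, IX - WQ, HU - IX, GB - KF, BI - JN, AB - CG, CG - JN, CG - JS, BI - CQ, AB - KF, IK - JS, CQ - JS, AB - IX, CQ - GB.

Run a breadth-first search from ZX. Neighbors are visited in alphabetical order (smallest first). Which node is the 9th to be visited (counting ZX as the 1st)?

KF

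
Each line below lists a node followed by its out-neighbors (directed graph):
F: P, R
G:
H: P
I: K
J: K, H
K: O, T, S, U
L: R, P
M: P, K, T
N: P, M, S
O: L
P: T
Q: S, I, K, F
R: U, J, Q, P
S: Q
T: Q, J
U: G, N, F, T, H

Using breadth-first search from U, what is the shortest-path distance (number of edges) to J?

2

Level 0: U
Level 1: F, G, H, N, T
Level 2: J, M, P, Q, R, S
Level 3: I, K
Level 4: O
Level 5: L
J first appears at level 2.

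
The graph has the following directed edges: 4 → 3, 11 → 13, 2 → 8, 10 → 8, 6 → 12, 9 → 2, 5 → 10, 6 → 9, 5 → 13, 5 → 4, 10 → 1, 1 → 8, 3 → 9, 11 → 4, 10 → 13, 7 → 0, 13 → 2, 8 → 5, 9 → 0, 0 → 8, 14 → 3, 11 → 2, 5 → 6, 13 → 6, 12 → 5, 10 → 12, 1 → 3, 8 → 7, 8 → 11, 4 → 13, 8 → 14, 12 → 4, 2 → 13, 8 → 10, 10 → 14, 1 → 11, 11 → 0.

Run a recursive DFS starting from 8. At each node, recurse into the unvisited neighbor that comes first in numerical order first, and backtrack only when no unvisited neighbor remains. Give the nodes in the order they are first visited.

8, 5, 4, 3, 9, 0, 2, 13, 6, 12, 10, 1, 11, 14, 7

Visit 8
8 → 5
5 → 4
4 → 3
3 → 9
9 → 0
9 → 2
2 → 13
13 → 6
6 → 12
5 → 10
10 → 1
1 → 11
10 → 14
8 → 7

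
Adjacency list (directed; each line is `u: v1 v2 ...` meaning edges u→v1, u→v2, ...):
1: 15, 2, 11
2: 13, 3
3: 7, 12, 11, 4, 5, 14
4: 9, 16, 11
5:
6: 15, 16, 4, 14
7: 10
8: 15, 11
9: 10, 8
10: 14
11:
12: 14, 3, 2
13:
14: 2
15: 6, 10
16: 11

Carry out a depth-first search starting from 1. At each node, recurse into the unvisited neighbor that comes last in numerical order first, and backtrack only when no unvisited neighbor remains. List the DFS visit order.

Visit 1
1 → 15
15 → 10
10 → 14
14 → 2
2 → 13
2 → 3
3 → 12
3 → 11
3 → 7
3 → 5
3 → 4
4 → 16
4 → 9
9 → 8
15 → 6

1 -> 15 -> 10 -> 14 -> 2 -> 13 -> 3 -> 12 -> 11 -> 7 -> 5 -> 4 -> 16 -> 9 -> 8 -> 6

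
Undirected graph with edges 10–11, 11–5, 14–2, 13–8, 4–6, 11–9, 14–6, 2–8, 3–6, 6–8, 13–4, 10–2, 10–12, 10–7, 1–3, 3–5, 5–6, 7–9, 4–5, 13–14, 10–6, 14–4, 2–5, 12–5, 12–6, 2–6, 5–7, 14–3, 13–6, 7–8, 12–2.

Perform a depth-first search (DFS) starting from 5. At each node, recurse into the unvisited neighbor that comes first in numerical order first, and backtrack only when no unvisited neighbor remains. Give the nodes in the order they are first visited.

Visit 5
5 → 2
2 → 6
6 → 3
3 → 1
3 → 14
14 → 4
4 → 13
13 → 8
8 → 7
7 → 9
9 → 11
11 → 10
10 → 12

5 -> 2 -> 6 -> 3 -> 1 -> 14 -> 4 -> 13 -> 8 -> 7 -> 9 -> 11 -> 10 -> 12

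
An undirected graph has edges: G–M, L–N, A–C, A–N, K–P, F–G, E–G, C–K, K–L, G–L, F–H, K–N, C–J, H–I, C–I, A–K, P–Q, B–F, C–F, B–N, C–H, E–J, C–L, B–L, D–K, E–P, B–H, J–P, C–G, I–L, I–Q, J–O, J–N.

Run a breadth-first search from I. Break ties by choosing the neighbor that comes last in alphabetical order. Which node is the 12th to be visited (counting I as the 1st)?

J

Visit I; enqueue Q, L, H, C → queue [Q, L, H, C]
Visit Q; enqueue P → queue [L, H, C, P]
Visit L; enqueue N, K, G, B → queue [H, C, P, N, K, G, B]
Visit H; enqueue F → queue [C, P, N, K, G, B, F]
Visit C; enqueue J, A → queue [P, N, K, G, B, F, J, A]
Visit P; enqueue E → queue [N, K, G, B, F, J, A, E]
Visit N → queue [K, G, B, F, J, A, E]
Visit K; enqueue D → queue [G, B, F, J, A, E, D]
Visit G; enqueue M → queue [B, F, J, A, E, D, M]
Visit B → queue [F, J, A, E, D, M]
Visit F → queue [J, A, E, D, M]
Visit J; enqueue O → queue [A, E, D, M, O]
Visit A → queue [E, D, M, O]
Visit E → queue [D, M, O]
Visit D → queue [M, O]
Visit M → queue [O]
Visit O → queue []

Visit order: I, Q, L, H, C, P, N, K, G, B, F, J, A, E, D, M, O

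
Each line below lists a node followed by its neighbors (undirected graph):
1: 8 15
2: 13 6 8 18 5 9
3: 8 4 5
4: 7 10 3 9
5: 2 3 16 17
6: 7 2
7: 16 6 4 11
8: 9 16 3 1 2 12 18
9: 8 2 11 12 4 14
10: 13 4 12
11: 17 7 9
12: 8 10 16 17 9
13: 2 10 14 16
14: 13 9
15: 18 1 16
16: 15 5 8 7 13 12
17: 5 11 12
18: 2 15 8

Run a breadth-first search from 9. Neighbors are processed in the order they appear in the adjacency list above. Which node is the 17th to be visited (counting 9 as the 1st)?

10

Visit 9; enqueue 8, 2, 11, 12, 4, 14 → queue [8, 2, 11, 12, 4, 14]
Visit 8; enqueue 16, 3, 1, 18 → queue [2, 11, 12, 4, 14, 16, 3, 1, 18]
Visit 2; enqueue 13, 6, 5 → queue [11, 12, 4, 14, 16, 3, 1, 18, 13, 6, 5]
Visit 11; enqueue 17, 7 → queue [12, 4, 14, 16, 3, 1, 18, 13, 6, 5, 17, 7]
Visit 12; enqueue 10 → queue [4, 14, 16, 3, 1, 18, 13, 6, 5, 17, 7, 10]
Visit 4 → queue [14, 16, 3, 1, 18, 13, 6, 5, 17, 7, 10]
Visit 14 → queue [16, 3, 1, 18, 13, 6, 5, 17, 7, 10]
Visit 16; enqueue 15 → queue [3, 1, 18, 13, 6, 5, 17, 7, 10, 15]
Visit 3 → queue [1, 18, 13, 6, 5, 17, 7, 10, 15]
Visit 1 → queue [18, 13, 6, 5, 17, 7, 10, 15]
Visit 18 → queue [13, 6, 5, 17, 7, 10, 15]
Visit 13 → queue [6, 5, 17, 7, 10, 15]
Visit 6 → queue [5, 17, 7, 10, 15]
Visit 5 → queue [17, 7, 10, 15]
Visit 17 → queue [7, 10, 15]
Visit 7 → queue [10, 15]
Visit 10 → queue [15]
Visit 15 → queue []

Visit order: 9, 8, 2, 11, 12, 4, 14, 16, 3, 1, 18, 13, 6, 5, 17, 7, 10, 15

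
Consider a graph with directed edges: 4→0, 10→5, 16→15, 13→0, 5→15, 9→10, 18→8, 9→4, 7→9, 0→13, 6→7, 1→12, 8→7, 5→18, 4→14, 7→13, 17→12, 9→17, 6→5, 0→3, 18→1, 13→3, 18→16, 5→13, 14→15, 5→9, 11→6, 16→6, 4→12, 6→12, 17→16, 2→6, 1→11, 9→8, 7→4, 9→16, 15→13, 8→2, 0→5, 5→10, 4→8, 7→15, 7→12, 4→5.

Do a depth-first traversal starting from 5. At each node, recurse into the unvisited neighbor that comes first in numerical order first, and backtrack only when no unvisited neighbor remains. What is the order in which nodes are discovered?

5, 9, 4, 0, 3, 13, 8, 2, 6, 7, 12, 15, 14, 10, 16, 17, 18, 1, 11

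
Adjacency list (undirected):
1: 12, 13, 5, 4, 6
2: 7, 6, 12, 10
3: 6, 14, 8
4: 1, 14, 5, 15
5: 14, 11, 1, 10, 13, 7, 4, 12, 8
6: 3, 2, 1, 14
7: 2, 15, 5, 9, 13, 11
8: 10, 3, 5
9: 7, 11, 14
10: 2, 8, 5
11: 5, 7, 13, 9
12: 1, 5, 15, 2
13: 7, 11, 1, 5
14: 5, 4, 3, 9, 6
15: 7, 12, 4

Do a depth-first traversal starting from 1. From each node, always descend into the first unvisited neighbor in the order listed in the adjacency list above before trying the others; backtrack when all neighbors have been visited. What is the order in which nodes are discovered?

Visit 1
1 → 12
12 → 5
5 → 14
14 → 4
4 → 15
15 → 7
7 → 2
2 → 6
6 → 3
3 → 8
8 → 10
7 → 9
9 → 11
11 → 13

1 → 12 → 5 → 14 → 4 → 15 → 7 → 2 → 6 → 3 → 8 → 10 → 9 → 11 → 13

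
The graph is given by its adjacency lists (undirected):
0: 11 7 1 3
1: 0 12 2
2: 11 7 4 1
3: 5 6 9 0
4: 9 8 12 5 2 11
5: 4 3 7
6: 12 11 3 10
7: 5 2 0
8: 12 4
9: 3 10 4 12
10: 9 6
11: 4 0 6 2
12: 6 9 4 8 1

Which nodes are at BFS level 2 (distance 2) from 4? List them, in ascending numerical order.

Level 0: 4
Level 1: 2, 5, 8, 9, 11, 12
Level 2: 0, 1, 3, 6, 7, 10

0, 1, 3, 6, 7, 10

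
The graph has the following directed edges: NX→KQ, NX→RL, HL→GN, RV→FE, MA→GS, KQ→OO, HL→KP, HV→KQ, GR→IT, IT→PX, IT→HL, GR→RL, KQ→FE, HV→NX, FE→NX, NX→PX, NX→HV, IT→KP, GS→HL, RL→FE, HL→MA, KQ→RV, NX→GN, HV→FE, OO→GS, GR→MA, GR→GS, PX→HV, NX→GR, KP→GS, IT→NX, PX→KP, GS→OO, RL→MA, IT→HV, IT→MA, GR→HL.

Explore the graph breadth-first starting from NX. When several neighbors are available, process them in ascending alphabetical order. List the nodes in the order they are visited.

NX, GN, GR, HV, KQ, PX, RL, GS, HL, IT, MA, FE, OO, RV, KP

Visit NX; enqueue GN, GR, HV, KQ, PX, RL → queue [GN, GR, HV, KQ, PX, RL]
Visit GN → queue [GR, HV, KQ, PX, RL]
Visit GR; enqueue GS, HL, IT, MA → queue [HV, KQ, PX, RL, GS, HL, IT, MA]
Visit HV; enqueue FE → queue [KQ, PX, RL, GS, HL, IT, MA, FE]
Visit KQ; enqueue OO, RV → queue [PX, RL, GS, HL, IT, MA, FE, OO, RV]
Visit PX; enqueue KP → queue [RL, GS, HL, IT, MA, FE, OO, RV, KP]
Visit RL → queue [GS, HL, IT, MA, FE, OO, RV, KP]
Visit GS → queue [HL, IT, MA, FE, OO, RV, KP]
Visit HL → queue [IT, MA, FE, OO, RV, KP]
Visit IT → queue [MA, FE, OO, RV, KP]
Visit MA → queue [FE, OO, RV, KP]
Visit FE → queue [OO, RV, KP]
Visit OO → queue [RV, KP]
Visit RV → queue [KP]
Visit KP → queue []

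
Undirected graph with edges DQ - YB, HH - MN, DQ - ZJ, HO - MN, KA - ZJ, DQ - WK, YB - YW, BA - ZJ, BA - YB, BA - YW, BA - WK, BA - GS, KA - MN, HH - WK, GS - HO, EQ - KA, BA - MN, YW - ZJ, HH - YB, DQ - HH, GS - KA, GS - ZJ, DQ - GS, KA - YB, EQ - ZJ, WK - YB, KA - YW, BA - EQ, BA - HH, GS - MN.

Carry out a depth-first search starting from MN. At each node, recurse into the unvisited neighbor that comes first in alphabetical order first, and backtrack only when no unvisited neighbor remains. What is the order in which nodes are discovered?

MN BA EQ KA GS DQ HH WK YB YW ZJ HO

Visit MN
MN → BA
BA → EQ
EQ → KA
KA → GS
GS → DQ
DQ → HH
HH → WK
WK → YB
YB → YW
YW → ZJ
GS → HO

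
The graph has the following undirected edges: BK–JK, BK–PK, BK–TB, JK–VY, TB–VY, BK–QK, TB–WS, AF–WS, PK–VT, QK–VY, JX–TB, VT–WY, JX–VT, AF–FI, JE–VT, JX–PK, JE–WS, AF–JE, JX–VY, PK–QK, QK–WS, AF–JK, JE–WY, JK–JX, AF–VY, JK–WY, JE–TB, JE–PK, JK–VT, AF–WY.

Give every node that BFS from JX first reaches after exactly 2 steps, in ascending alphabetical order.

Level 0: JX
Level 1: JK, PK, TB, VT, VY
Level 2: AF, BK, JE, QK, WS, WY
Level 3: FI

AF, BK, JE, QK, WS, WY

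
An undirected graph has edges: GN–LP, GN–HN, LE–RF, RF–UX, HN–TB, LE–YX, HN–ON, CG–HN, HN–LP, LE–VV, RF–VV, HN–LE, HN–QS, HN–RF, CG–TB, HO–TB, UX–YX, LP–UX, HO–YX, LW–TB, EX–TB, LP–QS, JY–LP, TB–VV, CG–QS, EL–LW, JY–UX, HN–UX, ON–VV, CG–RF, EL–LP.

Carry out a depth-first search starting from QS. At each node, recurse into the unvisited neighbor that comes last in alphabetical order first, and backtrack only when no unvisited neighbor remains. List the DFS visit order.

QS -> LP -> UX -> YX -> LE -> VV -> TB -> LW -> EL -> HO -> HN -> RF -> CG -> ON -> GN -> EX -> JY

Visit QS
QS → LP
LP → UX
UX → YX
YX → LE
LE → VV
VV → TB
TB → LW
LW → EL
TB → HO
TB → HN
HN → RF
RF → CG
HN → ON
HN → GN
TB → EX
UX → JY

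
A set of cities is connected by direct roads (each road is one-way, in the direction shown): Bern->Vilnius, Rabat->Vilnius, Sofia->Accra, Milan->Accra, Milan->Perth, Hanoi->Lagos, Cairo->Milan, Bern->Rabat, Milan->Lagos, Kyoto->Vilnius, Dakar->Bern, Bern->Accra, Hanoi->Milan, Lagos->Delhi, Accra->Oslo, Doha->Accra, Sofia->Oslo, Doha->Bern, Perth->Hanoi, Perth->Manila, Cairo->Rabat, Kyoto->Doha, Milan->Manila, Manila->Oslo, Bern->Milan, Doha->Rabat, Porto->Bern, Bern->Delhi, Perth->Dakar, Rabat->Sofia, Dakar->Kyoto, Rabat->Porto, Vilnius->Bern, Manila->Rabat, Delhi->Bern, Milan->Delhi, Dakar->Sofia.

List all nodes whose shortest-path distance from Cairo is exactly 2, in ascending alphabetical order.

Level 0: Cairo
Level 1: Milan, Rabat
Level 2: Accra, Delhi, Lagos, Manila, Perth, Porto, Sofia, Vilnius
Level 3: Bern, Dakar, Hanoi, Oslo
Level 4: Kyoto
Level 5: Doha

Accra, Delhi, Lagos, Manila, Perth, Porto, Sofia, Vilnius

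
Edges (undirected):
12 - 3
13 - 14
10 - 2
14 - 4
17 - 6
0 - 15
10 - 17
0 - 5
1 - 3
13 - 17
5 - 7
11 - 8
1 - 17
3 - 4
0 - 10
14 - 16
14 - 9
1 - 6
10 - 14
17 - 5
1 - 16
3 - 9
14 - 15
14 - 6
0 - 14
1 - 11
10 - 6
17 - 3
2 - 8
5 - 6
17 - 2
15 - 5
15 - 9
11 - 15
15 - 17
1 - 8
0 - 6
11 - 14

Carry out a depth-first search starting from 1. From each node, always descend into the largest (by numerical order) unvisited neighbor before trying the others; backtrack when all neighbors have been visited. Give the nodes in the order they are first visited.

1 -> 17 -> 15 -> 14 -> 16 -> 13 -> 11 -> 8 -> 2 -> 10 -> 6 -> 5 -> 7 -> 0 -> 9 -> 3 -> 12 -> 4

Visit 1
1 → 17
17 → 15
15 → 14
14 → 16
14 → 13
14 → 11
11 → 8
8 → 2
2 → 10
10 → 6
6 → 5
5 → 7
5 → 0
14 → 9
9 → 3
3 → 12
3 → 4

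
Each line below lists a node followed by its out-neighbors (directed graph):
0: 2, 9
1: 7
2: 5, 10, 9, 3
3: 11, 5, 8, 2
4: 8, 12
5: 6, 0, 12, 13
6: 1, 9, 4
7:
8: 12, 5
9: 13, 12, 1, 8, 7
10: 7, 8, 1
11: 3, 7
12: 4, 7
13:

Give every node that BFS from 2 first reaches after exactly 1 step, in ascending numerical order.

3, 5, 9, 10

Level 0: 2
Level 1: 3, 5, 9, 10
Level 2: 0, 1, 6, 7, 8, 11, 12, 13
Level 3: 4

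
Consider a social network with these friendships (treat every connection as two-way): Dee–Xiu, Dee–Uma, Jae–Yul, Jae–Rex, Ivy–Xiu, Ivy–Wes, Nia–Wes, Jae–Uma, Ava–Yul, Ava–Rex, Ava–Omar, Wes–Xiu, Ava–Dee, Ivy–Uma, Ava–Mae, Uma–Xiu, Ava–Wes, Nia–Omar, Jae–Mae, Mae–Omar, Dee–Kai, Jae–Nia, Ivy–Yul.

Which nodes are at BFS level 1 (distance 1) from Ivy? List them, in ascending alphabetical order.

Uma, Wes, Xiu, Yul

Level 0: Ivy
Level 1: Uma, Wes, Xiu, Yul
Level 2: Ava, Dee, Jae, Nia
Level 3: Kai, Mae, Omar, Rex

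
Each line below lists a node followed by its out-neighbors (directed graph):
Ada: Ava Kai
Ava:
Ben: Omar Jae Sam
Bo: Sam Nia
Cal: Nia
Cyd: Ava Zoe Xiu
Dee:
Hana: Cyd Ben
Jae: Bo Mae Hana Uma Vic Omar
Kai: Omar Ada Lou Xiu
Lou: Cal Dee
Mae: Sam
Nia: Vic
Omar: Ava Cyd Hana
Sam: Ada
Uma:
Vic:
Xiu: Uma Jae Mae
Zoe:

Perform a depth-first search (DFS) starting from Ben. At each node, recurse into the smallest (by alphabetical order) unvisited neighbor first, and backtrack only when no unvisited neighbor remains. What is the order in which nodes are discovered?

Ben → Jae → Bo → Nia → Vic → Sam → Ada → Ava → Kai → Lou → Cal → Dee → Omar → Cyd → Xiu → Mae → Uma → Zoe → Hana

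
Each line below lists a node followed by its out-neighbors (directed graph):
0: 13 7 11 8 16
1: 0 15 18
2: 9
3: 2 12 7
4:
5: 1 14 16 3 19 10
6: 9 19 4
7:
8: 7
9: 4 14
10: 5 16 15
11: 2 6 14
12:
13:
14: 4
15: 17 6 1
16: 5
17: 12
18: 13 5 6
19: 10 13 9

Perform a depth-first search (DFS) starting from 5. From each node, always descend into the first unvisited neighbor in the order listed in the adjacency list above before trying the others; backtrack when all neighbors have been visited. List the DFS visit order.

Visit 5
5 → 1
1 → 0
0 → 13
0 → 7
0 → 11
11 → 2
2 → 9
9 → 4
9 → 14
11 → 6
6 → 19
19 → 10
10 → 16
10 → 15
15 → 17
17 → 12
0 → 8
1 → 18
5 → 3

5, 1, 0, 13, 7, 11, 2, 9, 4, 14, 6, 19, 10, 16, 15, 17, 12, 8, 18, 3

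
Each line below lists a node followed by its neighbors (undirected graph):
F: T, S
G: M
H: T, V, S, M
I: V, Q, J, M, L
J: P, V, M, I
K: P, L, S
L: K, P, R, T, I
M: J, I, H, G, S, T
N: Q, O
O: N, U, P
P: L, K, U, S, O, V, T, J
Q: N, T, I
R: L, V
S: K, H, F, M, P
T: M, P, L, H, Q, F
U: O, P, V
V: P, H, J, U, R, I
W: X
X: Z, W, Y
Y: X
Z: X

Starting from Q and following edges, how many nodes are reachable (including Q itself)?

BFS from Q visits: Q, I, N, T, J, L, M, V, O, F, H, P, K, R, G, S, U
Reachable nodes: 17 of 21 total.

17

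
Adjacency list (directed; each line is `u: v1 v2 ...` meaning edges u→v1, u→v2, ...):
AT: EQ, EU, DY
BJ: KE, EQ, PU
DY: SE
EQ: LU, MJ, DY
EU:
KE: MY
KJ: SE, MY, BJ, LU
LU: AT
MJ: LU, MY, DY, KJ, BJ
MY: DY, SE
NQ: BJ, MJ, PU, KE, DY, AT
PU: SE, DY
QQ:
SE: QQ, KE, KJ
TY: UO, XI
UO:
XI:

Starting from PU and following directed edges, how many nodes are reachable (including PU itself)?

13

BFS from PU visits: PU, DY, SE, KE, KJ, QQ, MY, BJ, LU, EQ, AT, MJ, EU
Reachable nodes: 13 of 17 total.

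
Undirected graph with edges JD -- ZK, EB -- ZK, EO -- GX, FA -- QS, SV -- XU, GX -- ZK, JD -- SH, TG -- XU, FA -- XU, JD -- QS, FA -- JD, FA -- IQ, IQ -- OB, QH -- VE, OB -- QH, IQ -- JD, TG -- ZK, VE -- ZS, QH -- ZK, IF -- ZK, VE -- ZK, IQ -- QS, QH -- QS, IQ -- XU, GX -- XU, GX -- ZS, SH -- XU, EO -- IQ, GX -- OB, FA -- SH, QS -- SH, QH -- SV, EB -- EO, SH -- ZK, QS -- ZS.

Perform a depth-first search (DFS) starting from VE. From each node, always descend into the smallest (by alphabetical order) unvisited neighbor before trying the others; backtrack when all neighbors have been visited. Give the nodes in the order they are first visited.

VE → QH → OB → GX → EO → EB → ZK → IF → JD → FA → IQ → QS → SH → XU → SV → TG → ZS

Visit VE
VE → QH
QH → OB
OB → GX
GX → EO
EO → EB
EB → ZK
ZK → IF
ZK → JD
JD → FA
FA → IQ
IQ → QS
QS → SH
SH → XU
XU → SV
XU → TG
QS → ZS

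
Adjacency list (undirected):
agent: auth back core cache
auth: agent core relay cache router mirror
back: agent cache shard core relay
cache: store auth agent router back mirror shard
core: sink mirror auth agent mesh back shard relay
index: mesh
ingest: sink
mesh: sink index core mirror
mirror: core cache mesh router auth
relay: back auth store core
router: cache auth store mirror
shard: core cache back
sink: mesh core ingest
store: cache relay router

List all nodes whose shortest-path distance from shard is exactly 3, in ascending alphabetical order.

Level 0: shard
Level 1: back, cache, core
Level 2: agent, auth, mesh, mirror, relay, router, sink, store
Level 3: index, ingest

index, ingest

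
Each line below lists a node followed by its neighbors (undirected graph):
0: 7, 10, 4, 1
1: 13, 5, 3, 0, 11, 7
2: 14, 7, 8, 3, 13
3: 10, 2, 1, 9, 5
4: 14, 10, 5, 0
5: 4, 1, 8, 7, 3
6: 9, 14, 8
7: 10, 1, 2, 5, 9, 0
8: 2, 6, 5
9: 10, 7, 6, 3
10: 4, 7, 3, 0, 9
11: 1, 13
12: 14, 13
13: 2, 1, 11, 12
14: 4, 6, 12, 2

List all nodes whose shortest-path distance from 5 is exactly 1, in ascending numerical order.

1, 3, 4, 7, 8

Level 0: 5
Level 1: 1, 3, 4, 7, 8
Level 2: 0, 2, 6, 9, 10, 11, 13, 14
Level 3: 12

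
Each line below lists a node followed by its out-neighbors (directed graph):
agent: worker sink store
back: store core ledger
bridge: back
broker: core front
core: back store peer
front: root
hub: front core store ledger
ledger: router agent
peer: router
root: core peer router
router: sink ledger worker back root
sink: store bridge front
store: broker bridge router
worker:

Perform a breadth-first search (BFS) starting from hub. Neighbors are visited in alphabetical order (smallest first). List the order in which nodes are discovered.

Visit hub; enqueue core, front, ledger, store → queue [core, front, ledger, store]
Visit core; enqueue back, peer → queue [front, ledger, store, back, peer]
Visit front; enqueue root → queue [ledger, store, back, peer, root]
Visit ledger; enqueue agent, router → queue [store, back, peer, root, agent, router]
Visit store; enqueue bridge, broker → queue [back, peer, root, agent, router, bridge, broker]
Visit back → queue [peer, root, agent, router, bridge, broker]
Visit peer → queue [root, agent, router, bridge, broker]
Visit root → queue [agent, router, bridge, broker]
Visit agent; enqueue sink, worker → queue [router, bridge, broker, sink, worker]
Visit router → queue [bridge, broker, sink, worker]
Visit bridge → queue [broker, sink, worker]
Visit broker → queue [sink, worker]
Visit sink → queue [worker]
Visit worker → queue []

hub -> core -> front -> ledger -> store -> back -> peer -> root -> agent -> router -> bridge -> broker -> sink -> worker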